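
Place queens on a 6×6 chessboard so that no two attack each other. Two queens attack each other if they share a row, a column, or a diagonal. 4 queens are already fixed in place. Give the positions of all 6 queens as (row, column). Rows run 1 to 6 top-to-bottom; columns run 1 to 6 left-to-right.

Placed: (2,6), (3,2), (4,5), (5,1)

Row 1: attacked by (2,6)→{5,6}; (3,2)→{2,4}; (4,5)→{2,5}; (5,1)→{1,5}. Safe: 3. Place at column 3.
Row 6: attacked by (1,3)→{3}; (2,6)→{2,6}; (3,2)→{2,5}; (4,5)→{3,5}; (5,1)→{1,2}. Safe: 4. Place at column 4.
Columns [3, 6, 2, 5, 1, 4], r−c [-2, -4, 1, -1, 4, 2], r+c [4, 8, 5, 9, 6, 10] are all distinct, so no two queens attack.

(1,3) (2,6) (3,2) (4,5) (5,1) (6,4)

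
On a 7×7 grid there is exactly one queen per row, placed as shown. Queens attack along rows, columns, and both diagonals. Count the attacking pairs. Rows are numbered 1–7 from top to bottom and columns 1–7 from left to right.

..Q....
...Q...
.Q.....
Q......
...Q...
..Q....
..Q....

9

Same column: (1,3)–(6,3) (column 3); (1,3)–(7,3) (column 3); (2,4)–(5,4) (column 4); (6,3)–(7,3) (column 3).
Same diagonal: (1,3)–(2,4) (|1−2| = |3−4| = 1); (3,2)–(4,1) (|3−4| = |2−1| = 1); (3,2)–(5,4) (|3−5| = |2−4| = 2); (4,1)–(6,3) (|4−6| = |1−3| = 2); (5,4)–(6,3) (|5−6| = |4−3| = 1).
Total attacking pairs: 9.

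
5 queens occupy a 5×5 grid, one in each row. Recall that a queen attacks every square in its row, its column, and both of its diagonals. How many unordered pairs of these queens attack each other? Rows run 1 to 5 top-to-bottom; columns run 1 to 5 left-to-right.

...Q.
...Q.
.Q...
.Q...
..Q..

Same column: (1,4)–(2,4) (column 4); (3,2)–(4,2) (column 2).
Same diagonal: (1,4)–(3,2) (|1−3| = |4−2| = 2); (2,4)–(4,2) (|2−4| = |4−2| = 2); (4,2)–(5,3) (|4−5| = |2−3| = 1).
Total attacking pairs: 5.

5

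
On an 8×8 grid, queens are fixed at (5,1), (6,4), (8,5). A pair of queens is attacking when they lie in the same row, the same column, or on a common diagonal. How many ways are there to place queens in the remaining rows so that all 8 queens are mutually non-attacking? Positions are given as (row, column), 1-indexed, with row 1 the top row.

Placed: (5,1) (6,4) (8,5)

3

Branch on row 1: col 2 → 1; col 3 → 1; col 6 → 0; col 7 → 1; col 8 → 0.
Sum: 1 + 1 + 0 + 1 + 0 = 3.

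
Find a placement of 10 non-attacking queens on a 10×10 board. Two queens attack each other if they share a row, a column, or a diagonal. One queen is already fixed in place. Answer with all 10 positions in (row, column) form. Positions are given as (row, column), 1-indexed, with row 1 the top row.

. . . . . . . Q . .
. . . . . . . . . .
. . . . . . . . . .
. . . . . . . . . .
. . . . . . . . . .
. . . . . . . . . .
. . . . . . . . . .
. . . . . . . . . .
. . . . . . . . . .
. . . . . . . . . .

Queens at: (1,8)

Row 2: attacked by (1,8)→{7,8,9}. Safe: 1, 2, 3, 4, 5, 6, 10. Place at column 5.
Row 3: attacked by (1,8)→{6,8,10}; (2,5)→{4,5,6}. Safe: 1, 2, 3, 7, 9. Place at column 1.
Row 4: attacked by (1,8)→{5,8}; (2,5)→{3,5,7}; (3,1)→{1,2}. Safe: 4, 6, 9, 10. Place at column 6.
Row 5: attacked by (1,8)→{4,8}; (2,5)→{2,5,8}; (3,1)→{1,3}; (4,6)→{5,6,7}. Safe: 9, 10. Place at column 9.
Row 6: attacked by (1,8)→{3,8}; (2,5)→{1,5,9}; (3,1)→{1,4}; (4,6)→{4,6,8}; (5,9)→{8,9,10}. Safe: 2, 7. Place at column 2.
Row 7: attacked by (1,8)→{2,8}; (2,5)→{5,10}; (3,1)→{1,5}; (4,6)→{3,6,9}; (5,9)→{7,9}; (6,2)→{1,2,3}. Safe: 4. Place at column 4.
Row 8: attacked by (1,8)→{1,8}; (2,5)→{5}; (3,1)→{1,6}; (4,6)→{2,6,10}; (5,9)→{6,9}; (6,2)→{2,4}; (7,4)→{3,4,5}. Safe: 7. Place at column 7.
Row 9: attacked by (1,8)→{8}; (2,5)→{5}; (3,1)→{1,7}; (4,6)→{1,6}; (5,9)→{5,9}; (6,2)→{2,5}; (7,4)→{2,4,6}; (8,7)→{6,7,8}. Safe: 3, 10. Place at column 10.
Row 10: attacked by (1,8)→{8}; (2,5)→{5}; (3,1)→{1,8}; (4,6)→{6}; (5,9)→{4,9}; (6,2)→{2,6}; (7,4)→{1,4,7}; (8,7)→{5,7,9}; (9,10)→{9,10}. Safe: 3. Place at column 3.
Columns [8, 5, 1, 6, 9, 2, 4, 7, 10, 3], r−c [-7, -3, 2, -2, -4, 4, 3, 1, -1, 7], r+c [9, 7, 4, 10, 14, 8, 11, 15, 19, 13] are all distinct, so no two queens attack.

(1,8) (2,5) (3,1) (4,6) (5,9) (6,2) (7,4) (8,7) (9,10) (10,3)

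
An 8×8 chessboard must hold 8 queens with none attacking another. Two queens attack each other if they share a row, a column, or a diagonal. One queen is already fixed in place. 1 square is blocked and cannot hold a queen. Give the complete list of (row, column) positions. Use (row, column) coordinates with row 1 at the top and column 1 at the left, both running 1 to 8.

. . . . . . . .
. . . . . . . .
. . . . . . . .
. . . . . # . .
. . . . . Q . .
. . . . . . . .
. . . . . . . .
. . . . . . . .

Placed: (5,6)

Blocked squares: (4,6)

(1,8) (2,4) (3,1) (4,3) (5,6) (6,2) (7,7) (8,5)

Row 1: attacked by (5,6)→{2,6}. Safe: 1, 3, 4, 5, 7, 8. Place at column 8.
Row 2: attacked by (1,8)→{7,8}; (5,6)→{3,6}. Safe: 1, 2, 4, 5. Place at column 4.
Row 3: attacked by (1,8)→{6,8}; (2,4)→{3,4,5}; (5,6)→{4,6,8}. Safe: 1, 2, 7. Place at column 1.
Row 4: attacked by (1,8)→{5,8}; (2,4)→{2,4,6}; (3,1)→{1,2}; (5,6)→{5,6,7}. Blocked: 6. Safe: 3. Place at column 3.
Row 6: attacked by (1,8)→{3,8}; (2,4)→{4,8}; (3,1)→{1,4}; (4,3)→{1,3,5}; (5,6)→{5,6,7}. Safe: 2. Place at column 2.
Row 7: attacked by (1,8)→{2,8}; (2,4)→{4}; (3,1)→{1,5}; (4,3)→{3,6}; (5,6)→{4,6,8}; (6,2)→{1,2,3}. Safe: 7. Place at column 7.
Row 8: attacked by (1,8)→{1,8}; (2,4)→{4}; (3,1)→{1,6}; (4,3)→{3,7}; (5,6)→{3,6}; (6,2)→{2,4}; (7,7)→{6,7,8}. Safe: 5. Place at column 5.
Columns [8, 4, 1, 3, 6, 2, 7, 5], r−c [-7, -2, 2, 1, -1, 4, 0, 3], r+c [9, 6, 4, 7, 11, 8, 14, 13] are all distinct, so no two queens attack.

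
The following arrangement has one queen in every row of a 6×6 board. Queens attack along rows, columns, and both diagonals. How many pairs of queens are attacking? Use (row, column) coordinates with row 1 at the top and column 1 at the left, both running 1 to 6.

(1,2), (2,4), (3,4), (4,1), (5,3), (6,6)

2

Same column: (2,4)–(3,4) (column 4).
Same diagonal: (1,2)–(3,4) (|1−3| = |2−4| = 2).
Total attacking pairs: 2.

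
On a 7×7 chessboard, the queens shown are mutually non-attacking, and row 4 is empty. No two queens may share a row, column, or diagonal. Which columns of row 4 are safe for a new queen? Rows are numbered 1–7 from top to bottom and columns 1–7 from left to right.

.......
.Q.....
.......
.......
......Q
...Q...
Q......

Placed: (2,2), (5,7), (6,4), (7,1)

(2,2) attacks row 4 at column 2 and diagonals 4.
(5,7) attacks row 4 at column 7 and diagonals 6.
(6,4) attacks row 4 at column 4 and diagonals 2, 6.
(7,1) attacks row 4 at column 1 and diagonals 4.
Attacked columns: {1, 2, 4, 6, 7}. Safe: {3, 5}.

columns 3, 5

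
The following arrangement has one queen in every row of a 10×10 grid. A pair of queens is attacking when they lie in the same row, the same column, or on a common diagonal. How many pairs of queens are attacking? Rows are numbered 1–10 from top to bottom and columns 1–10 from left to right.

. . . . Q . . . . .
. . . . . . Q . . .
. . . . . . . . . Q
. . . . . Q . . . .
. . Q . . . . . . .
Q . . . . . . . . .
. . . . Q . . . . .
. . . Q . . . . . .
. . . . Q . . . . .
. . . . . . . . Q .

Same column: (1,5)–(7,5) (column 5); (1,5)–(9,5) (column 5); (7,5)–(9,5) (column 5).
Same diagonal: (5,3)–(7,5) (|5−7| = |3−5| = 2); (7,5)–(8,4) (|7−8| = |5−4| = 1); (8,4)–(9,5) (|8−9| = |4−5| = 1).
Total attacking pairs: 6.

6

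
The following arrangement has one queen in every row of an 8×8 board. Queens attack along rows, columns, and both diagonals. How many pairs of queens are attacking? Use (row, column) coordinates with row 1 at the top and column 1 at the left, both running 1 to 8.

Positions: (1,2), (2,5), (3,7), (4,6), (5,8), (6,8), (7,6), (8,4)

6

Same column: (4,6)–(7,6) (column 6); (5,8)–(6,8) (column 8).
Same diagonal: (2,5)–(5,8) (|2−5| = |5−8| = 3); (3,7)–(4,6) (|3−4| = |7−6| = 1); (4,6)–(6,8) (|4−6| = |6−8| = 2); (5,8)–(7,6) (|5−7| = |8−6| = 2).
Total attacking pairs: 6.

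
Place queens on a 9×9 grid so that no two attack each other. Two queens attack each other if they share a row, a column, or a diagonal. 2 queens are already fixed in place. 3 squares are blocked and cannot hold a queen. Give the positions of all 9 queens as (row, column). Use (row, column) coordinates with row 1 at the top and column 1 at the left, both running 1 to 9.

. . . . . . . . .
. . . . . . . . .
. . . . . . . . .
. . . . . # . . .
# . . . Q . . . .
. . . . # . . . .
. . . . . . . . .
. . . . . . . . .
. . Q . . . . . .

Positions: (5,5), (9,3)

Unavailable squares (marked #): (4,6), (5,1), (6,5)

(1,7) (2,9) (3,4) (4,2) (5,5) (6,8) (7,6) (8,1) (9,3)

Row 1: attacked by (5,5)→{1,5,9}; (9,3)→{3}. Safe: 2, 4, 6, 7, 8. Place at column 7.
Row 2: attacked by (1,7)→{6,7,8}; (5,5)→{2,5,8}; (9,3)→{3}. Safe: 1, 4, 9. Place at column 9.
Row 3: attacked by (1,7)→{5,7,9}; (2,9)→{8,9}; (5,5)→{3,5,7}; (9,3)→{3,9}. Safe: 1, 2, 4, 6. Place at column 4.
Row 4: attacked by (1,7)→{4,7}; (2,9)→{7,9}; (3,4)→{3,4,5}; (5,5)→{4,5,6}; (9,3)→{3,8}. Blocked: 6. Safe: 1, 2. Place at column 2.
Row 6: attacked by (1,7)→{2,7}; (2,9)→{5,9}; (3,4)→{1,4,7}; (4,2)→{2,4}; (5,5)→{4,5,6}; (9,3)→{3,6}. Blocked: 5. Safe: 8. Place at column 8.
Row 7: attacked by (1,7)→{1,7}; (2,9)→{4,9}; (3,4)→{4,8}; (4,2)→{2,5}; (5,5)→{3,5,7}; (6,8)→{7,8,9}; (9,3)→{1,3,5}. Safe: 6. Place at column 6.
Row 8: attacked by (1,7)→{7}; (2,9)→{3,9}; (3,4)→{4,9}; (4,2)→{2,6}; (5,5)→{2,5,8}; (6,8)→{6,8}; (7,6)→{5,6,7}; (9,3)→{2,3,4}. Safe: 1. Place at column 1.
Columns [7, 9, 4, 2, 5, 8, 6, 1, 3], r−c [-6, -7, -1, 2, 0, -2, 1, 7, 6], r+c [8, 11, 7, 6, 10, 14, 13, 9, 12] are all distinct, so no two queens attack.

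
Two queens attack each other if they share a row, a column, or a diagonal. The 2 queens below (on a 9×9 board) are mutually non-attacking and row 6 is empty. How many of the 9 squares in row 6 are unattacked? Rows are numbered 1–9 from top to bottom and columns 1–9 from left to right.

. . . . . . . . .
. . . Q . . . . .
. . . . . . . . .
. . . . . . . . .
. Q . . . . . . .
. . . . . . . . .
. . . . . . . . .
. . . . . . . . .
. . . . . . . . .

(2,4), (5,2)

(2,4) attacks row 6 at column 4 and diagonals 8.
(5,2) attacks row 6 at column 2 and diagonals 1, 3.
Attacked columns: {1, 2, 3, 4, 8}. Safe: {5, 6, 7, 9}.

4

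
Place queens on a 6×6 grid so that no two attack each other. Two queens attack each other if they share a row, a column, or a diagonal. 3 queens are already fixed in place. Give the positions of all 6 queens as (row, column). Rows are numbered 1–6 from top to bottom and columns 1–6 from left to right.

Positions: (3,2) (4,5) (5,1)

(1,3) (2,6) (3,2) (4,5) (5,1) (6,4)

Row 1: attacked by (3,2)→{2,4}; (4,5)→{2,5}; (5,1)→{1,5}. Safe: 3, 6. Place at column 3.
Row 2: attacked by (1,3)→{2,3,4}; (3,2)→{1,2,3}; (4,5)→{3,5}; (5,1)→{1,4}. Safe: 6. Place at column 6.
Row 6: attacked by (1,3)→{3}; (2,6)→{2,6}; (3,2)→{2,5}; (4,5)→{3,5}; (5,1)→{1,2}. Safe: 4. Place at column 4.
Columns [3, 6, 2, 5, 1, 4], r−c [-2, -4, 1, -1, 4, 2], r+c [4, 8, 5, 9, 6, 10] are all distinct, so no two queens attack.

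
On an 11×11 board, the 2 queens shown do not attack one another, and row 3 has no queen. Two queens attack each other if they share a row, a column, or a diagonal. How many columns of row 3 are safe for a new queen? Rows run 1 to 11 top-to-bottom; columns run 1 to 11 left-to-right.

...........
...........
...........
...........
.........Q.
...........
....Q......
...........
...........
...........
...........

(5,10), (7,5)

(5,10) attacks row 3 at column 10 and diagonals 8.
(7,5) attacks row 3 at column 5 and diagonals 1, 9.
Attacked columns: {1, 5, 8, 9, 10}. Safe: {2, 3, 4, 6, 7, 11}.

6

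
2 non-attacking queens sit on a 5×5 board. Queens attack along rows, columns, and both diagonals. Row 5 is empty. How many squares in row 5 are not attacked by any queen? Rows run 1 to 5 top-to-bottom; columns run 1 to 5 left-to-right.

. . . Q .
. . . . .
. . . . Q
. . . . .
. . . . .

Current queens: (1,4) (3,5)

2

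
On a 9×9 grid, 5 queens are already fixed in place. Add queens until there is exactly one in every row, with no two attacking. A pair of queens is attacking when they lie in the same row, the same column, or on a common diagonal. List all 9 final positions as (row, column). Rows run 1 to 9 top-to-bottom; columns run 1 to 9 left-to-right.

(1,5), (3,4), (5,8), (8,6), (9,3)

(1,5) (2,7) (3,4) (4,1) (5,8) (6,2) (7,9) (8,6) (9,3)

Row 2: attacked by (1,5)→{4,5,6}; (3,4)→{3,4,5}; (5,8)→{5,8}; (8,6)→{6}; (9,3)→{3}. Safe: 1, 2, 7, 9. Place at column 7.
Row 4: attacked by (1,5)→{2,5,8}; (2,7)→{5,7,9}; (3,4)→{3,4,5}; (5,8)→{7,8,9}; (8,6)→{2,6}; (9,3)→{3,8}. Safe: 1. Place at column 1.
Row 6: attacked by (1,5)→{5}; (2,7)→{3,7}; (3,4)→{1,4,7}; (4,1)→{1,3}; (5,8)→{7,8,9}; (8,6)→{4,6,8}; (9,3)→{3,6}. Safe: 2. Place at column 2.
Row 7: attacked by (1,5)→{5}; (2,7)→{2,7}; (3,4)→{4,8}; (4,1)→{1,4}; (5,8)→{6,8}; (6,2)→{1,2,3}; (8,6)→{5,6,7}; (9,3)→{1,3,5}. Safe: 9. Place at column 9.
Columns [5, 7, 4, 1, 8, 2, 9, 6, 3], r−c [-4, -5, -1, 3, -3, 4, -2, 2, 6], r+c [6, 9, 7, 5, 13, 8, 16, 14, 12] are all distinct, so no two queens attack.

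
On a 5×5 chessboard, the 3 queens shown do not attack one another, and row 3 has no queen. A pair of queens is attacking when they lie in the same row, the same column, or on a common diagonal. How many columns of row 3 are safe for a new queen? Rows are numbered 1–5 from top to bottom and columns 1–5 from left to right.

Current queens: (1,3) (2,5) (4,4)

1

(1,3) attacks row 3 at column 3 and diagonals 1, 5.
(2,5) attacks row 3 at column 5 and diagonals 4.
(4,4) attacks row 3 at column 4 and diagonals 3, 5.
Attacked columns: {1, 3, 4, 5}. Safe: {2}.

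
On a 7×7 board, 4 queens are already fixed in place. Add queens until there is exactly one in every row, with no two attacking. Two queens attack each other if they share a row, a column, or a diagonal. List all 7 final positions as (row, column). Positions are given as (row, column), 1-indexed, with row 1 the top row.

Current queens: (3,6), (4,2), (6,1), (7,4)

Row 1: attacked by (3,6)→{4,6}; (4,2)→{2,5}; (6,1)→{1,6}; (7,4)→{4}. Safe: 3, 7. Place at column 7.
Row 2: attacked by (1,7)→{6,7}; (3,6)→{5,6,7}; (4,2)→{2,4}; (6,1)→{1,5}; (7,4)→{4}. Safe: 3. Place at column 3.
Row 5: attacked by (1,7)→{3,7}; (2,3)→{3,6}; (3,6)→{4,6}; (4,2)→{1,2,3}; (6,1)→{1,2}; (7,4)→{2,4,6}. Safe: 5. Place at column 5.
Columns [7, 3, 6, 2, 5, 1, 4], r−c [-6, -1, -3, 2, 0, 5, 3], r+c [8, 5, 9, 6, 10, 7, 11] are all distinct, so no two queens attack.

(1,7) (2,3) (3,6) (4,2) (5,5) (6,1) (7,4)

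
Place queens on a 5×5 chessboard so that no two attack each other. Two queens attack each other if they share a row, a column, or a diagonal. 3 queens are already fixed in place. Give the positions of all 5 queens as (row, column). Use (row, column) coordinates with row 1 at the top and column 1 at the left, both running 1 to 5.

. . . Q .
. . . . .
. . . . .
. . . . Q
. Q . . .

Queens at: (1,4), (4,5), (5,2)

(1,4) (2,1) (3,3) (4,5) (5,2)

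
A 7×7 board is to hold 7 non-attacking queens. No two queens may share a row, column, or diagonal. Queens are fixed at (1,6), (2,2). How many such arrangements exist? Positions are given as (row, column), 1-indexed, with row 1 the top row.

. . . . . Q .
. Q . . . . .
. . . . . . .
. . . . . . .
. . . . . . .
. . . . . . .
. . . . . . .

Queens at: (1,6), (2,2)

1

Branch on row 3: col 5 → 1; col 7 → 0.
Sum: 1 + 0 = 1.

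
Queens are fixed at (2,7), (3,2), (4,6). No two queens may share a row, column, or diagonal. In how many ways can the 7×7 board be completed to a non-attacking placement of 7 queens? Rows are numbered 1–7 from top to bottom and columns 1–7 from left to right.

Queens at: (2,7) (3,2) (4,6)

1

Branch on row 1: col 1 → 0; col 5 → 1.
Sum: 0 + 1 = 1.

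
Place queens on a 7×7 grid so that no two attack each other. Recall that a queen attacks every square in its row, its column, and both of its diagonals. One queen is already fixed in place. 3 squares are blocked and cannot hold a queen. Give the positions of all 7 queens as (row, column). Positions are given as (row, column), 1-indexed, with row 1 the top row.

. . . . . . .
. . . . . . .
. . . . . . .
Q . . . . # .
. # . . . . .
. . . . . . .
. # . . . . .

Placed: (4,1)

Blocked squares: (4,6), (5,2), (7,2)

(1,6) (2,2) (3,5) (4,1) (5,4) (6,7) (7,3)

Row 1: attacked by (4,1)→{1,4}. Safe: 2, 3, 5, 6, 7. Place at column 6.
Row 2: attacked by (1,6)→{5,6,7}; (4,1)→{1,3}. Safe: 2, 4. Place at column 2.
Row 3: attacked by (1,6)→{4,6}; (2,2)→{1,2,3}; (4,1)→{1,2}. Safe: 5, 7. Place at column 5.
Row 5: attacked by (1,6)→{2,6}; (2,2)→{2,5}; (3,5)→{3,5,7}; (4,1)→{1,2}. Blocked: 2. Safe: 4. Place at column 4.
Row 6: attacked by (1,6)→{1,6}; (2,2)→{2,6}; (3,5)→{2,5}; (4,1)→{1,3}; (5,4)→{3,4,5}. Safe: 7. Place at column 7.
Row 7: attacked by (1,6)→{6}; (2,2)→{2,7}; (3,5)→{1,5}; (4,1)→{1,4}; (5,4)→{2,4,6}; (6,7)→{6,7}. Blocked: 2. Safe: 3. Place at column 3.
Columns [6, 2, 5, 1, 4, 7, 3], r−c [-5, 0, -2, 3, 1, -1, 4], r+c [7, 4, 8, 5, 9, 13, 10] are all distinct, so no two queens attack.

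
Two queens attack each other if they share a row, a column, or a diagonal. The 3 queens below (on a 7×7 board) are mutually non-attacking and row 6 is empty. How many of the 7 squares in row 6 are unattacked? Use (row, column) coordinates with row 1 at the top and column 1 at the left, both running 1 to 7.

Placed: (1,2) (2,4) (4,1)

2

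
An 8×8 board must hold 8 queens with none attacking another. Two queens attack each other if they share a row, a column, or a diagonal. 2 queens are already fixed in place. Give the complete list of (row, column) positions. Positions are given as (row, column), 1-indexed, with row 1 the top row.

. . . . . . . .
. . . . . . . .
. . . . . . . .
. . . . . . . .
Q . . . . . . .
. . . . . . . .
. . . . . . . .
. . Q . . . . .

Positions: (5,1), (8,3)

Row 1: attacked by (5,1)→{1,5}; (8,3)→{3}. Safe: 2, 4, 6, 7, 8. Place at column 4.
Row 2: attacked by (1,4)→{3,4,5}; (5,1)→{1,4}; (8,3)→{3}. Safe: 2, 6, 7, 8. Place at column 2.
Row 3: attacked by (1,4)→{2,4,6}; (2,2)→{1,2,3}; (5,1)→{1,3}; (8,3)→{3,8}. Safe: 5, 7. Place at column 7.
Row 4: attacked by (1,4)→{1,4,7}; (2,2)→{2,4}; (3,7)→{6,7,8}; (5,1)→{1,2}; (8,3)→{3,7}. Safe: 5. Place at column 5.
Row 6: attacked by (1,4)→{4}; (2,2)→{2,6}; (3,7)→{4,7}; (4,5)→{3,5,7}; (5,1)→{1,2}; (8,3)→{1,3,5}. Safe: 8. Place at column 8.
Row 7: attacked by (1,4)→{4}; (2,2)→{2,7}; (3,7)→{3,7}; (4,5)→{2,5,8}; (5,1)→{1,3}; (6,8)→{7,8}; (8,3)→{2,3,4}. Safe: 6. Place at column 6.
Columns [4, 2, 7, 5, 1, 8, 6, 3], r−c [-3, 0, -4, -1, 4, -2, 1, 5], r+c [5, 4, 10, 9, 6, 14, 13, 11] are all distinct, so no two queens attack.

(1,4) (2,2) (3,7) (4,5) (5,1) (6,8) (7,6) (8,3)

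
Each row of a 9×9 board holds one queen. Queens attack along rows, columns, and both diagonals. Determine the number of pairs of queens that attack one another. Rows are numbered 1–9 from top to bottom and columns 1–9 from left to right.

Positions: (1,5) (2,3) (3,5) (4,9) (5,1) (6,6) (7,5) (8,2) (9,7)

Same column: (1,5)–(3,5) (column 5); (1,5)–(7,5) (column 5); (3,5)–(7,5) (column 5).
Same diagonal: (1,5)–(5,1) (|1−5| = |5−1| = 4); (6,6)–(7,5) (|6−7| = |6−5| = 1); (7,5)–(9,7) (|7−9| = |5−7| = 2).
Total attacking pairs: 6.

6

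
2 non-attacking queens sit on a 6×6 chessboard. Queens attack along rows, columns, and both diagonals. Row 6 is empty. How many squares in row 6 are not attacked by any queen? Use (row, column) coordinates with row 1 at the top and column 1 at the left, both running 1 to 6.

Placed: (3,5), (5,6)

3

(3,5) attacks row 6 at column 5 and diagonals 2.
(5,6) attacks row 6 at column 6 and diagonals 5.
Attacked columns: {2, 5, 6}. Safe: {1, 3, 4}.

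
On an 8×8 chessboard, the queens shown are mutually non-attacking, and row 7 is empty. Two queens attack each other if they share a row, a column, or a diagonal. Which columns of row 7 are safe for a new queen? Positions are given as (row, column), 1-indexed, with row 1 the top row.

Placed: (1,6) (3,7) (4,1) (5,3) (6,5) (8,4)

columns 2, 8

(1,6) attacks row 7 at column 6.
(3,7) attacks row 7 at column 7 and diagonals 3.
(4,1) attacks row 7 at column 1 and diagonals 4.
(5,3) attacks row 7 at column 3 and diagonals 1, 5.
(6,5) attacks row 7 at column 5 and diagonals 4, 6.
(8,4) attacks row 7 at column 4 and diagonals 3, 5.
Attacked columns: {1, 3, 4, 5, 6, 7}. Safe: {2, 8}.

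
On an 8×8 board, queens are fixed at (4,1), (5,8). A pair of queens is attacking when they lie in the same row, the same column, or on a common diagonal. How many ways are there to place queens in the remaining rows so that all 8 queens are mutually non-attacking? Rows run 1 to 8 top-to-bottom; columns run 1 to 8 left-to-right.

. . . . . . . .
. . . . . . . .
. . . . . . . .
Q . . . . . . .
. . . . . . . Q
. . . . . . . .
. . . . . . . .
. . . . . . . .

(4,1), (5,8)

3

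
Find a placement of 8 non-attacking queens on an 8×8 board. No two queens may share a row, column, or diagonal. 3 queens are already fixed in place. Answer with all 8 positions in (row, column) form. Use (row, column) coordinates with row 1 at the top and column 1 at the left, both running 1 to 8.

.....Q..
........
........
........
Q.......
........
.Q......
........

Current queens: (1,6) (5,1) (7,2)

Row 2: attacked by (1,6)→{5,6,7}; (5,1)→{1,4}; (7,2)→{2,7}. Safe: 3, 8. Place at column 3.
Row 3: attacked by (1,6)→{4,6,8}; (2,3)→{2,3,4}; (5,1)→{1,3}; (7,2)→{2,6}. Safe: 5, 7. Place at column 5.
Row 4: attacked by (1,6)→{3,6}; (2,3)→{1,3,5}; (3,5)→{4,5,6}; (5,1)→{1,2}; (7,2)→{2,5}. Safe: 7, 8. Place at column 8.
Row 6: attacked by (1,6)→{1,6}; (2,3)→{3,7}; (3,5)→{2,5,8}; (4,8)→{6,8}; (5,1)→{1,2}; (7,2)→{1,2,3}. Safe: 4. Place at column 4.
Row 8: attacked by (1,6)→{6}; (2,3)→{3}; (3,5)→{5}; (4,8)→{4,8}; (5,1)→{1,4}; (6,4)→{2,4,6}; (7,2)→{1,2,3}. Safe: 7. Place at column 7.
Columns [6, 3, 5, 8, 1, 4, 2, 7], r−c [-5, -1, -2, -4, 4, 2, 5, 1], r+c [7, 5, 8, 12, 6, 10, 9, 15] are all distinct, so no two queens attack.

(1,6) (2,3) (3,5) (4,8) (5,1) (6,4) (7,2) (8,7)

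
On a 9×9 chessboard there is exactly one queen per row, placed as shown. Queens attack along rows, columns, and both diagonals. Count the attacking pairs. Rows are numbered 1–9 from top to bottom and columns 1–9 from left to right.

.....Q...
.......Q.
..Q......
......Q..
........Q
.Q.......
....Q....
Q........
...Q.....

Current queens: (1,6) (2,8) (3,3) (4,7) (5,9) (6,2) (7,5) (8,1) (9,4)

0

All columns are distinct and no two queens satisfy |Δrow| = |Δcol|, so no pair attacks.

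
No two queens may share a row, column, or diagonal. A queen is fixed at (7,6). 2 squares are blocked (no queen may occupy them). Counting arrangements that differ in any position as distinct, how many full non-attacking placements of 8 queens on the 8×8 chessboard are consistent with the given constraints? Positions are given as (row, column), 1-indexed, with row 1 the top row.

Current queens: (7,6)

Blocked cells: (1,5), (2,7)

5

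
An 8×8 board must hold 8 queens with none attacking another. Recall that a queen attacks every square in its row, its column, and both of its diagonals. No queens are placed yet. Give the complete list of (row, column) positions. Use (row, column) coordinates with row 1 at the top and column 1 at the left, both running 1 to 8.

Row 1: Safe: 1, 2, 3, 4, 5, 6, 7, 8. Place at column 8.
Row 2: attacked by (1,8)→{7,8}. Safe: 1, 2, 3, 4, 5, 6. Place at column 2.
Row 3: attacked by (1,8)→{6,8}; (2,2)→{1,2,3}. Safe: 4, 5, 7. Place at column 4.
Row 4: attacked by (1,8)→{5,8}; (2,2)→{2,4}; (3,4)→{3,4,5}. Safe: 1, 6, 7. Place at column 1.
Row 5: attacked by (1,8)→{4,8}; (2,2)→{2,5}; (3,4)→{2,4,6}; (4,1)→{1,2}. Safe: 3, 7. Place at column 7.
Row 6: attacked by (1,8)→{3,8}; (2,2)→{2,6}; (3,4)→{1,4,7}; (4,1)→{1,3}; (5,7)→{6,7,8}. Safe: 5. Place at column 5.
Row 7: attacked by (1,8)→{2,8}; (2,2)→{2,7}; (3,4)→{4,8}; (4,1)→{1,4}; (5,7)→{5,7}; (6,5)→{4,5,6}. Safe: 3. Place at column 3.
Row 8: attacked by (1,8)→{1,8}; (2,2)→{2,8}; (3,4)→{4}; (4,1)→{1,5}; (5,7)→{4,7}; (6,5)→{3,5,7}; (7,3)→{2,3,4}. Safe: 6. Place at column 6.
Columns [8, 2, 4, 1, 7, 5, 3, 6], r−c [-7, 0, -1, 3, -2, 1, 4, 2], r+c [9, 4, 7, 5, 12, 11, 10, 14] are all distinct, so no two queens attack.

(1,8) (2,2) (3,4) (4,1) (5,7) (6,5) (7,3) (8,6)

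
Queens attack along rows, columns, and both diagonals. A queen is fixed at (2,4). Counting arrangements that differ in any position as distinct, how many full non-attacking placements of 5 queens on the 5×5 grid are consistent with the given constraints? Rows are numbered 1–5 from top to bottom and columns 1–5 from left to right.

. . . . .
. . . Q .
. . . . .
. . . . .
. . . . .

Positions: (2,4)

Branch on row 1: col 1 → 1; col 2 → 1.
Sum: 1 + 1 = 2.

2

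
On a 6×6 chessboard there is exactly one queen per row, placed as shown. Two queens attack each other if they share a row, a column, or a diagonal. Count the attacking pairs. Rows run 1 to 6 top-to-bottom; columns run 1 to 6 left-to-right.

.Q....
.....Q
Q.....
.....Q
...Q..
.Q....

3

Same column: (1,2)–(6,2) (column 2); (2,6)–(4,6) (column 6).
Same diagonal: (2,6)–(6,2) (|2−6| = |6−2| = 4).
Total attacking pairs: 3.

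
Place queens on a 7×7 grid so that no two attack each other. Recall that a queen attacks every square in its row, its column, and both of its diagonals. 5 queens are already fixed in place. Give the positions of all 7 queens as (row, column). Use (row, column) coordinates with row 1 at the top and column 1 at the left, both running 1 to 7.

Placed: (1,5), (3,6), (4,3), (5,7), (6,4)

(1,5) (2,2) (3,6) (4,3) (5,7) (6,4) (7,1)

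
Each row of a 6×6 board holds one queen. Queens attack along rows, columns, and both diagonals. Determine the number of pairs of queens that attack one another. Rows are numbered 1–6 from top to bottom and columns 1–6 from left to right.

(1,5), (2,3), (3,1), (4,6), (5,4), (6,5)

Same column: (1,5)–(6,5) (column 5).
Same diagonal: (5,4)–(6,5) (|5−6| = |4−5| = 1).
Total attacking pairs: 2.

2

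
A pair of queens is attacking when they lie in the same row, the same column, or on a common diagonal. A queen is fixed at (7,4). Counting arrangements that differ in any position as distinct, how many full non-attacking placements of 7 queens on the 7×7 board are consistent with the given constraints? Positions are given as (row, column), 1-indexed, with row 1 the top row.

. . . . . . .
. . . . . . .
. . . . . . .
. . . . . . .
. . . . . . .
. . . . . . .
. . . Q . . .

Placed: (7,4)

Branch on row 1: col 1 → 1; col 2 → 1; col 3 → 1; col 5 → 1; col 6 → 1; col 7 → 1.
Sum: 1 + 1 + 1 + 1 + 1 + 1 = 6.

6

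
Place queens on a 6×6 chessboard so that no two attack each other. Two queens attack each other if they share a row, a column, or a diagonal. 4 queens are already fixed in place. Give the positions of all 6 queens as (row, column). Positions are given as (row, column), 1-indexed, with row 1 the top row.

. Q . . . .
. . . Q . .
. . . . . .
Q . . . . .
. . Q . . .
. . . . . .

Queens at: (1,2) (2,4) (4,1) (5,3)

(1,2) (2,4) (3,6) (4,1) (5,3) (6,5)

Row 3: attacked by (1,2)→{2,4}; (2,4)→{3,4,5}; (4,1)→{1,2}; (5,3)→{1,3,5}. Safe: 6. Place at column 6.
Row 6: attacked by (1,2)→{2}; (2,4)→{4}; (3,6)→{3,6}; (4,1)→{1,3}; (5,3)→{2,3,4}. Safe: 5. Place at column 5.
Columns [2, 4, 6, 1, 3, 5], r−c [-1, -2, -3, 3, 2, 1], r+c [3, 6, 9, 5, 8, 11] are all distinct, so no two queens attack.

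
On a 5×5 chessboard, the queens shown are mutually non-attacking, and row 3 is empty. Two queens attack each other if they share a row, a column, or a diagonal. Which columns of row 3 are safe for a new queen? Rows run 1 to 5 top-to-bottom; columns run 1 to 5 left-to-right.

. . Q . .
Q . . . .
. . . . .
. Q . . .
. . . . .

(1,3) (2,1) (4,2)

columns 4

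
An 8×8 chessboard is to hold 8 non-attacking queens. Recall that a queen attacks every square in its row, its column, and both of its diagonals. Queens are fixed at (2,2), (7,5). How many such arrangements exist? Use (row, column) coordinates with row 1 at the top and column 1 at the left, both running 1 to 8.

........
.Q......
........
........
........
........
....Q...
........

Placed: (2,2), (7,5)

3

Branch on row 1: col 4 → 2; col 6 → 1; col 7 → 0; col 8 → 0.
Sum: 2 + 1 + 0 + 0 = 3.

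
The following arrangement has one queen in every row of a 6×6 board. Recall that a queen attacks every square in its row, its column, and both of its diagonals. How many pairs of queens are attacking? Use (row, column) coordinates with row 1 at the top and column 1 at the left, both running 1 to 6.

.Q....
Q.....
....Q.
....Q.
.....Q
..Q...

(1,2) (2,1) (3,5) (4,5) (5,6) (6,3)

Same column: (3,5)–(4,5) (column 5).
Same diagonal: (1,2)–(2,1) (|1−2| = |2−1| = 1); (1,2)–(4,5) (|1−4| = |2−5| = 3); (1,2)–(5,6) (|1−5| = |2−6| = 4); (4,5)–(5,6) (|4−5| = |5−6| = 1); (4,5)–(6,3) (|4−6| = |5−3| = 2).
Total attacking pairs: 6.

6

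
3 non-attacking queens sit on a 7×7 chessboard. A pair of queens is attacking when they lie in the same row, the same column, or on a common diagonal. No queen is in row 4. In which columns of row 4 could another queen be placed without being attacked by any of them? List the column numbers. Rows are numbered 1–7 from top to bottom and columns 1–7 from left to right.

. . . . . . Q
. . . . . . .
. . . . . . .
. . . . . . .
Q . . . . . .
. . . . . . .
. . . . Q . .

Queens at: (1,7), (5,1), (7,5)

columns 3, 6

(1,7) attacks row 4 at column 7 and diagonals 4.
(5,1) attacks row 4 at column 1 and diagonals 2.
(7,5) attacks row 4 at column 5 and diagonals 2.
Attacked columns: {1, 2, 4, 5, 7}. Safe: {3, 6}.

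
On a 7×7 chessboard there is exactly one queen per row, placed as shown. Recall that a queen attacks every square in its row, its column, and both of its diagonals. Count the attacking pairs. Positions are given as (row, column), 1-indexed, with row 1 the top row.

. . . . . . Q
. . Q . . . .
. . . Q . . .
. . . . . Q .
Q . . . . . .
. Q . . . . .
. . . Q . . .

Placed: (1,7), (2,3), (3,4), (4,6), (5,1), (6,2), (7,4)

Same column: (3,4)–(7,4) (column 4).
Same diagonal: (1,7)–(6,2) (|1−6| = |7−2| = 5); (2,3)–(3,4) (|2−3| = |3−4| = 1); (5,1)–(6,2) (|5−6| = |1−2| = 1).
Total attacking pairs: 4.

4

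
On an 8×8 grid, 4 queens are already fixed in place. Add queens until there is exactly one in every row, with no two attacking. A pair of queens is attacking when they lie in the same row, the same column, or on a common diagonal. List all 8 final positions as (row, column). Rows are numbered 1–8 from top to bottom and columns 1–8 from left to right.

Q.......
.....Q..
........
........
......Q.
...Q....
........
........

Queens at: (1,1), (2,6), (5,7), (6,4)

Row 3: attacked by (1,1)→{1,3}; (2,6)→{5,6,7}; (5,7)→{5,7}; (6,4)→{1,4,7}. Safe: 2, 8. Place at column 8.
Row 4: attacked by (1,1)→{1,4}; (2,6)→{4,6,8}; (3,8)→{7,8}; (5,7)→{6,7,8}; (6,4)→{2,4,6}. Safe: 3, 5. Place at column 3.
Row 7: attacked by (1,1)→{1,7}; (2,6)→{1,6}; (3,8)→{4,8}; (4,3)→{3,6}; (5,7)→{5,7}; (6,4)→{3,4,5}. Safe: 2. Place at column 2.
Row 8: attacked by (1,1)→{1,8}; (2,6)→{6}; (3,8)→{3,8}; (4,3)→{3,7}; (5,7)→{4,7}; (6,4)→{2,4,6}; (7,2)→{1,2,3}. Safe: 5. Place at column 5.
Columns [1, 6, 8, 3, 7, 4, 2, 5], r−c [0, -4, -5, 1, -2, 2, 5, 3], r+c [2, 8, 11, 7, 12, 10, 9, 13] are all distinct, so no two queens attack.

(1,1) (2,6) (3,8) (4,3) (5,7) (6,4) (7,2) (8,5)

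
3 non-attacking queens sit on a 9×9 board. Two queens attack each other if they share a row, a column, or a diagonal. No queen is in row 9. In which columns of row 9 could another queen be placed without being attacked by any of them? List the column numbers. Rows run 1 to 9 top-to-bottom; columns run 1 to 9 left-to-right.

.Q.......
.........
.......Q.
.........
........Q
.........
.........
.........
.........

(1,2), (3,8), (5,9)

(1,2) attacks row 9 at column 2.
(3,8) attacks row 9 at column 8 and diagonals 2.
(5,9) attacks row 9 at column 9 and diagonals 5.
Attacked columns: {2, 5, 8, 9}. Safe: {1, 3, 4, 6, 7}.

columns 1, 3, 4, 6, 7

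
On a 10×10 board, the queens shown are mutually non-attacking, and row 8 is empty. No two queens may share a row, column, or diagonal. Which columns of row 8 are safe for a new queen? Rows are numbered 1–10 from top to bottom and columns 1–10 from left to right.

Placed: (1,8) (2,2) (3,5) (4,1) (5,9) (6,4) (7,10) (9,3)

(1,8) attacks row 8 at column 8 and diagonals 1.
(2,2) attacks row 8 at column 2 and diagonals 8.
(3,5) attacks row 8 at column 5 and diagonals 10.
(4,1) attacks row 8 at column 1 and diagonals 5.
(5,9) attacks row 8 at column 9 and diagonals 6.
(6,4) attacks row 8 at column 4 and diagonals 2, 6.
(7,10) attacks row 8 at column 10 and diagonals 9.
(9,3) attacks row 8 at column 3 and diagonals 2, 4.
Attacked columns: {1, 2, 3, 4, 5, 6, 8, 9, 10}. Safe: {7}.

columns 7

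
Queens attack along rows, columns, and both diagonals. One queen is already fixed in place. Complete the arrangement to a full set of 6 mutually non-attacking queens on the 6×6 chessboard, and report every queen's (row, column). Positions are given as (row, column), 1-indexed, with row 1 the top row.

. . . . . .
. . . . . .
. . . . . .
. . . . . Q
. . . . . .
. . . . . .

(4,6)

Row 1: attacked by (4,6)→{3,6}. Safe: 1, 2, 4, 5. Place at column 5.
Row 2: attacked by (1,5)→{4,5,6}; (4,6)→{4,6}. Safe: 1, 2, 3. Place at column 3.
Row 3: attacked by (1,5)→{3,5}; (2,3)→{2,3,4}; (4,6)→{5,6}. Safe: 1. Place at column 1.
Row 5: attacked by (1,5)→{1,5}; (2,3)→{3,6}; (3,1)→{1,3}; (4,6)→{5,6}. Safe: 2, 4. Place at column 4.
Row 6: attacked by (1,5)→{5}; (2,3)→{3}; (3,1)→{1,4}; (4,6)→{4,6}; (5,4)→{3,4,5}. Safe: 2. Place at column 2.
Columns [5, 3, 1, 6, 4, 2], r−c [-4, -1, 2, -2, 1, 4], r+c [6, 5, 4, 10, 9, 8] are all distinct, so no two queens attack.

(1,5) (2,3) (3,1) (4,6) (5,4) (6,2)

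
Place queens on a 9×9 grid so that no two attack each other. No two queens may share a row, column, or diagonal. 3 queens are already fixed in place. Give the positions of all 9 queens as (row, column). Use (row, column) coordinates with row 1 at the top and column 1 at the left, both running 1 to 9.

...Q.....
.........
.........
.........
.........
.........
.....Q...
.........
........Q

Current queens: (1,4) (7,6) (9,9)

Row 2: attacked by (1,4)→{3,4,5}; (7,6)→{1,6}; (9,9)→{2,9}. Safe: 7, 8. Place at column 8.
Row 3: attacked by (1,4)→{2,4,6}; (2,8)→{7,8,9}; (7,6)→{2,6}; (9,9)→{3,9}. Safe: 1, 5. Place at column 1.
Row 4: attacked by (1,4)→{1,4,7}; (2,8)→{6,8}; (3,1)→{1,2}; (7,6)→{3,6,9}; (9,9)→{4,9}. Safe: 5. Place at column 5.
Row 5: attacked by (1,4)→{4,8}; (2,8)→{5,8}; (3,1)→{1,3}; (4,5)→{4,5,6}; (7,6)→{4,6,8}; (9,9)→{5,9}. Safe: 2, 7. Place at column 7.
Row 6: attacked by (1,4)→{4,9}; (2,8)→{4,8}; (3,1)→{1,4}; (4,5)→{3,5,7}; (5,7)→{6,7,8}; (7,6)→{5,6,7}; (9,9)→{6,9}. Safe: 2. Place at column 2.
Row 8: attacked by (1,4)→{4}; (2,8)→{2,8}; (3,1)→{1,6}; (4,5)→{1,5,9}; (5,7)→{4,7}; (6,2)→{2,4}; (7,6)→{5,6,7}; (9,9)→{8,9}. Safe: 3. Place at column 3.
Columns [4, 8, 1, 5, 7, 2, 6, 3, 9], r−c [-3, -6, 2, -1, -2, 4, 1, 5, 0], r+c [5, 10, 4, 9, 12, 8, 13, 11, 18] are all distinct, so no two queens attack.

(1,4) (2,8) (3,1) (4,5) (5,7) (6,2) (7,6) (8,3) (9,9)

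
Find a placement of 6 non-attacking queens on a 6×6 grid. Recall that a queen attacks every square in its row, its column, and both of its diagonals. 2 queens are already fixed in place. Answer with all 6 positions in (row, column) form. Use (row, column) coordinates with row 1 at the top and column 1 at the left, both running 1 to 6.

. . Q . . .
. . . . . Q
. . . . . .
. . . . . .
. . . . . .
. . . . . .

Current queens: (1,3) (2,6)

Row 3: attacked by (1,3)→{1,3,5}; (2,6)→{5,6}. Safe: 2, 4. Place at column 2.
Row 4: attacked by (1,3)→{3,6}; (2,6)→{4,6}; (3,2)→{1,2,3}. Safe: 5. Place at column 5.
Row 5: attacked by (1,3)→{3}; (2,6)→{3,6}; (3,2)→{2,4}; (4,5)→{4,5,6}. Safe: 1. Place at column 1.
Row 6: attacked by (1,3)→{3}; (2,6)→{2,6}; (3,2)→{2,5}; (4,5)→{3,5}; (5,1)→{1,2}. Safe: 4. Place at column 4.
Columns [3, 6, 2, 5, 1, 4], r−c [-2, -4, 1, -1, 4, 2], r+c [4, 8, 5, 9, 6, 10] are all distinct, so no two queens attack.

(1,3) (2,6) (3,2) (4,5) (5,1) (6,4)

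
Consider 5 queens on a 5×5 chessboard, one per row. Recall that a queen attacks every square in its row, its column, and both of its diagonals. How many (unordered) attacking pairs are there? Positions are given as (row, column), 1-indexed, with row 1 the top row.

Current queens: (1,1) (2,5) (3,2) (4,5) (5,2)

3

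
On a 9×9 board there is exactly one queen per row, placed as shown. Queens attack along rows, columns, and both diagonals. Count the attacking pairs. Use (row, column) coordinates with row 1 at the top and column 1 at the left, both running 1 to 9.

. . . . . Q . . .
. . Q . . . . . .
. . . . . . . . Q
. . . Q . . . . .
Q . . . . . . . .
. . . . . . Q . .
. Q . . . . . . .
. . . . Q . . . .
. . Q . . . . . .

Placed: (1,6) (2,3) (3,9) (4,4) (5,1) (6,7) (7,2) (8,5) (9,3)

Same column: (2,3)–(9,3) (column 3).
Same diagonal: (2,3)–(6,7) (|2−6| = |3−7| = 4); (3,9)–(9,3) (|3−9| = |9−3| = 6); (6,7)–(8,5) (|6−8| = |7−5| = 2).
Total attacking pairs: 4.

4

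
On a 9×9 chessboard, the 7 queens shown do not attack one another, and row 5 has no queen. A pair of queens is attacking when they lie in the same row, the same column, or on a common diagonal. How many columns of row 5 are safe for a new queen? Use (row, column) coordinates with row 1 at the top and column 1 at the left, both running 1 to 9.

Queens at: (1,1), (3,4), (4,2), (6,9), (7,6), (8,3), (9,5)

1

(1,1) attacks row 5 at column 1 and diagonals 5.
(3,4) attacks row 5 at column 4 and diagonals 2, 6.
(4,2) attacks row 5 at column 2 and diagonals 1, 3.
(6,9) attacks row 5 at column 9 and diagonals 8.
(7,6) attacks row 5 at column 6 and diagonals 4, 8.
(8,3) attacks row 5 at column 3 and diagonals 6.
(9,5) attacks row 5 at column 5 and diagonals 1, 9.
Attacked columns: {1, 2, 3, 4, 5, 6, 8, 9}. Safe: {7}.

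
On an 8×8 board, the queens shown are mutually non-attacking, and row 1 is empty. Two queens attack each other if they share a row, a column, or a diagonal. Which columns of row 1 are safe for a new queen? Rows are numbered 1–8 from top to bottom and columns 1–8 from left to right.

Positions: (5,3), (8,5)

columns 1, 2, 4, 6, 8

(5,3) attacks row 1 at column 3 and diagonals 7.
(8,5) attacks row 1 at column 5.
Attacked columns: {3, 5, 7}. Safe: {1, 2, 4, 6, 8}.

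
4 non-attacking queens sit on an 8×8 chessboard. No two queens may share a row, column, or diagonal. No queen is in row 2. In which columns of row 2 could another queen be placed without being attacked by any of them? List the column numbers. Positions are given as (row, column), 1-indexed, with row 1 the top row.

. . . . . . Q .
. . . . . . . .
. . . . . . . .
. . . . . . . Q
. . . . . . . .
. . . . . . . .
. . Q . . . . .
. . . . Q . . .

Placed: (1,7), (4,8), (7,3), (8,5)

(1,7) attacks row 2 at column 7 and diagonals 6, 8.
(4,8) attacks row 2 at column 8 and diagonals 6.
(7,3) attacks row 2 at column 3 and diagonals 8.
(8,5) attacks row 2 at column 5.
Attacked columns: {3, 5, 6, 7, 8}. Safe: {1, 2, 4}.

columns 1, 2, 4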